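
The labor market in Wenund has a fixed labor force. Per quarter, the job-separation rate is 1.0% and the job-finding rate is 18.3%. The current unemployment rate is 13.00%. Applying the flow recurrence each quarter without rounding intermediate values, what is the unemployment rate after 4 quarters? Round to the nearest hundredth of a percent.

Unemployment rate after four quarters ≈ 8.50%.

With a fixed labor force, u_{t+1} = u_t + s·(1−u_t) − f·u_t = u_t·(1−s−f) + s.
Here 1−s−f = 0.807 and s = 0.010.
u_1 = 0.130000 × 0.807 + 0.010 = 0.114910.
u_2 = 0.114910 × 0.807 + 0.010 = 0.102732.
u_3 = 0.102732 × 0.807 + 0.010 = 0.092905.
u_4 = 0.092905 × 0.807 + 0.010 = 0.084974.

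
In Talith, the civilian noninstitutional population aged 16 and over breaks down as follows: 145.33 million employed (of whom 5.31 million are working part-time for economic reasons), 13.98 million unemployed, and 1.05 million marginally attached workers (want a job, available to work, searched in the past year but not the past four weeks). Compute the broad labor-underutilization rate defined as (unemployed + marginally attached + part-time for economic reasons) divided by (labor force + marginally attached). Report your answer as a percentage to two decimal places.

Labor force = 145.33 + 13.98 = 159.31 million.
Numerator = 13.98 + 1.05 + 5.31 = 20.34 million.
Denominator = 159.31 + 1.05 = 160.36 million.
Broad rate = 20.34 / 160.36 = 12.68%.

Broad underutilization rate ≈ 12.68%.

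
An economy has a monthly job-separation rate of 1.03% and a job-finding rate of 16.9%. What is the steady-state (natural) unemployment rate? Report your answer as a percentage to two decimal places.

At steady state the flows balance: s·E = f·U, so U/(E+U) = s/(s+f).
u* = 1.03 / (1.03 + 16.9) = 1.03 / 17.93 = 5.74%.

Steady-state unemployment rate ≈ 5.74%.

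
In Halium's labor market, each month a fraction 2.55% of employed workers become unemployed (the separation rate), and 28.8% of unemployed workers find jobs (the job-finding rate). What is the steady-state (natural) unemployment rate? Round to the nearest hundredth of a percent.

At steady state the flows balance: s·E = f·U, so U/(E+U) = s/(s+f).
u* = 2.55 / (2.55 + 28.8) = 2.55 / 31.35 = 8.13%.

Steady-state unemployment rate ≈ 8.13%.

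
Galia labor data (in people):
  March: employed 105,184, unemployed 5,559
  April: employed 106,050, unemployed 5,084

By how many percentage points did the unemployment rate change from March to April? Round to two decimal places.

March: labor force = 105,184 + 5,559 = 110,743; u = 5,559/110,743 = 5.02%.
April: labor force = 106,050 + 5,084 = 111,134; u = 5,084/111,134 = 4.57%.
Change = 4.57% − 5.02% = −0.45 pp.

The unemployment rate changed by −0.45 percentage points.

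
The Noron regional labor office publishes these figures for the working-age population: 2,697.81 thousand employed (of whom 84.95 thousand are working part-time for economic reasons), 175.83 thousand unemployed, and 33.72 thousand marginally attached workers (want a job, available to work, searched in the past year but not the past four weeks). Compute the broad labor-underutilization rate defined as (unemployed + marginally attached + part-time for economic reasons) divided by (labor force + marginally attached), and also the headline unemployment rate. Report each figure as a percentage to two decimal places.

Broad underutilization rate ≈ 10.13%; headline unemployment rate ≈ 6.12%.

Labor force = 2,697.81 + 175.83 = 2,873.64 thousand.
Numerator = 175.83 + 33.72 + 84.95 = 294.50 thousand.
Denominator = 2,873.64 + 33.72 = 2,907.36 thousand.
Broad rate = 294.50 / 2,907.36 = 10.13%.
Headline unemployment rate = 175.83 / 2,873.64 = 6.12%.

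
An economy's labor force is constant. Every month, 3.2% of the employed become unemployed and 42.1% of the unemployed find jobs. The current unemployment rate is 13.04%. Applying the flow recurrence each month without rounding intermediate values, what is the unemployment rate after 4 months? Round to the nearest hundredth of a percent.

Unemployment rate after four months ≈ 7.60%.

With a fixed labor force, u_{t+1} = u_t + s·(1−u_t) − f·u_t = u_t·(1−s−f) + s.
Here 1−s−f = 0.547 and s = 0.032.
u_1 = 0.130400 × 0.547 + 0.032 = 0.103329.
u_2 = 0.103329 × 0.547 + 0.032 = 0.088521.
u_3 = 0.088521 × 0.547 + 0.032 = 0.080421.
u_4 = 0.080421 × 0.547 + 0.032 = 0.075990.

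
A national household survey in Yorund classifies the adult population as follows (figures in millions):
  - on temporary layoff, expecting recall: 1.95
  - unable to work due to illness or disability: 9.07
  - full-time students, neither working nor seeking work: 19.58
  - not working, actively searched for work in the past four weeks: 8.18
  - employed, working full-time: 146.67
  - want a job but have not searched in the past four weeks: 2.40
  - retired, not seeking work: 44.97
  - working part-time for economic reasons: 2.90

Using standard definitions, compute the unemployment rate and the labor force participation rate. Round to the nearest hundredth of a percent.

Employed = 146.67 + 2.90 = 149.57 million (anyone who worked, including part-time for economic reasons, counts as employed).
Unemployed = 1.95 + 8.18 = 10.13 million (jobless and actively searching, or on temporary layoff).
Labor force = 149.57 + 10.13 = 159.70 million.
Not in labor force = 9.07 + 19.58 + 2.40 + 44.97 = 76.02 million (those not working and not actively searching are outside the labor force — including those who want a job but have given up searching).
Civilian working-age population = 159.70 + 76.02 = 235.72 million.
Unemployment rate = 10.13 / 159.70 = 6.34%.
Labor force participation rate = 159.70 / 235.72 = 67.75%.

Unemployment rate ≈ 6.34%; labor force participation rate ≈ 67.75%.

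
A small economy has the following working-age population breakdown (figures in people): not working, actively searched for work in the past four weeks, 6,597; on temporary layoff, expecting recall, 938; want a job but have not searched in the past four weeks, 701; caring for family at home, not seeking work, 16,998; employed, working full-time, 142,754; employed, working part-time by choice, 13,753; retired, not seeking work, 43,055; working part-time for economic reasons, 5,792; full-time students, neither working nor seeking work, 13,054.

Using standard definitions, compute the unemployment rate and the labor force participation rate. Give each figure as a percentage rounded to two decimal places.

Unemployment rate ≈ 4.44%; labor force participation rate ≈ 69.71%.

Employed = 142,754 + 13,753 + 5,792 = 162,299 (anyone who worked, including part-time for economic reasons, counts as employed).
Unemployed = 6,597 + 938 = 7,535 (jobless and actively searching, or on temporary layoff).
Labor force = 162,299 + 7,535 = 169,834.
Not in labor force = 701 + 16,998 + 43,055 + 13,054 = 73,808 (those not working and not actively searching are outside the labor force — including those who want a job but have given up searching).
Civilian working-age population = 169,834 + 73,808 = 243,642.
Unemployment rate = 7,535 / 169,834 = 4.44%.
Labor force participation rate = 169,834 / 243,642 = 69.71%.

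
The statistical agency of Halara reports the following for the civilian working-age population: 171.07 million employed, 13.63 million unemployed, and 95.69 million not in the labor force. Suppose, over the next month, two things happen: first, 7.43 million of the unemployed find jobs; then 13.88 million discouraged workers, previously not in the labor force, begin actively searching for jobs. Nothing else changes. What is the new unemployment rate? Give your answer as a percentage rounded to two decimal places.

Initially, labor force = 171.07 + 13.63 = 184.70 million, so u = 13.63/184.70 = 7.38%.
After the first change, unemployed falls and employed rises by 7.43; labor force unchanged → E = 178.50, U = 6.20, labor force = 184.70 million.
After the second change, unemployed and labor force both rise by 13.88 → E = 178.50, U = 20.08, labor force = 198.58 million.
New unemployment rate = 20.08 / 198.58 = 10.11%.

New unemployment rate ≈ 10.11%.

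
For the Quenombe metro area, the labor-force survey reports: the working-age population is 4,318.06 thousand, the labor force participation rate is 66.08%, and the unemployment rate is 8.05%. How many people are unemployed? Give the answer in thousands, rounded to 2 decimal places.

About 229.70 thousand are unemployed.

Labor force = 0.6608 × 4,318.06 = 2,853.37 thousand.
Unemployed = 0.0805 × 2,853.37 ≈ 229.70 thousand.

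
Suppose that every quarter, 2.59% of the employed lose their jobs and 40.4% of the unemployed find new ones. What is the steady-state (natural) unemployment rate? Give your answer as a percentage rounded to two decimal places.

At steady state the flows balance: s·E = f·U, so U/(E+U) = s/(s+f).
u* = 2.59 / (2.59 + 40.4) = 2.59 / 42.99 = 6.02%.

Steady-state unemployment rate ≈ 6.02%.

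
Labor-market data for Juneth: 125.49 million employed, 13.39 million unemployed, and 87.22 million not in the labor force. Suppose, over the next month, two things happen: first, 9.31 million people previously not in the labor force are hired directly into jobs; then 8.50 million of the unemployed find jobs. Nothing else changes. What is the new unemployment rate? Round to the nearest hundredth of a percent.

Initially, labor force = 125.49 + 13.39 = 138.88 million, so u = 13.39/138.88 = 9.64%.
After the first change, employed and labor force both rise by 9.31; unemployed unchanged → E = 134.80, U = 13.39, labor force = 148.19 million.
After the second change, unemployed falls and employed rises by 8.50; labor force unchanged → E = 143.30, U = 4.89, labor force = 148.19 million.
New unemployment rate = 4.89 / 148.19 = 3.30%.

New unemployment rate ≈ 3.30%.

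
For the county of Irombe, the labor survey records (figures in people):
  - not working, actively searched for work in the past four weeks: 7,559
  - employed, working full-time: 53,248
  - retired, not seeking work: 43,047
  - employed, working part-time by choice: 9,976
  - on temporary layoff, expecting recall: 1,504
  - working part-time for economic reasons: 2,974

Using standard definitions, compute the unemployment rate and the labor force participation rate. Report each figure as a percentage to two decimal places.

Unemployment rate ≈ 12.04%; labor force participation rate ≈ 63.61%.

Employed = 53,248 + 9,976 + 2,974 = 66,198 (anyone who worked, including part-time for economic reasons, counts as employed).
Unemployed = 7,559 + 1,504 = 9,063 (jobless and actively searching, or on temporary layoff).
Labor force = 66,198 + 9,063 = 75,261.
Not in labor force = 43,047 (those not working and not actively searching are outside the labor force).
Civilian working-age population = 75,261 + 43,047 = 118,308.
Unemployment rate = 9,063 / 75,261 = 12.04%.
Labor force participation rate = 75,261 / 118,308 = 63.61%.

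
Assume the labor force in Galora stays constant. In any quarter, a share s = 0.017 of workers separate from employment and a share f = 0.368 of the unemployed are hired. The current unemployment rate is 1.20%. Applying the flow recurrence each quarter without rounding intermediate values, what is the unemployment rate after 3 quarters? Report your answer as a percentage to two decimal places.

With a fixed labor force, u_{t+1} = u_t + s·(1−u_t) − f·u_t = u_t·(1−s−f) + s.
Here 1−s−f = 0.615 and s = 0.017.
u_1 = 0.012000 × 0.615 + 0.017 = 0.024380.
u_2 = 0.024380 × 0.615 + 0.017 = 0.031994.
u_3 = 0.031994 × 0.615 + 0.017 = 0.036676.

Unemployment rate after three quarters ≈ 3.67%.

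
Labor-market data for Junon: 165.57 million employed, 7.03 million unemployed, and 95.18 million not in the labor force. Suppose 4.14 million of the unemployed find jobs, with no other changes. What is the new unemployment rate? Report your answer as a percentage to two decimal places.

Initially, labor force = 165.57 + 7.03 = 172.60 million, so u = 7.03/172.60 = 4.07%.
After the change, unemployed falls and employed rises by 4.14; labor force unchanged → E = 169.71, U = 2.89, labor force = 172.60 million.
New unemployment rate = 2.89 / 172.60 = 1.67%.

New unemployment rate ≈ 1.67%.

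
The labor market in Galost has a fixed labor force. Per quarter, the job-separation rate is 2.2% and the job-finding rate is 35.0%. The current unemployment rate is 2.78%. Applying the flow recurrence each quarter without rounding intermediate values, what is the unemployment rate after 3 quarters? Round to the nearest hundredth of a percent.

Unemployment rate after three quarters ≈ 5.14%.

With a fixed labor force, u_{t+1} = u_t + s·(1−u_t) − f·u_t = u_t·(1−s−f) + s.
Here 1−s−f = 0.628 and s = 0.022.
u_1 = 0.027800 × 0.628 + 0.022 = 0.039458.
u_2 = 0.039458 × 0.628 + 0.022 = 0.046780.
u_3 = 0.046780 × 0.628 + 0.022 = 0.051378.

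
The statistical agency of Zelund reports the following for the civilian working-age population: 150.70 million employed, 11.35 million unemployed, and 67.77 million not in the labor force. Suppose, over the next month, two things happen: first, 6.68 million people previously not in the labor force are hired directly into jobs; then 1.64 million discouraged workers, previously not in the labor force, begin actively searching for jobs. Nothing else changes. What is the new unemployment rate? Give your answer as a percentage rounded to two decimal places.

New unemployment rate ≈ 7.62%.

Initially, labor force = 150.70 + 11.35 = 162.05 million, so u = 11.35/162.05 = 7.00%.
After the first change, employed and labor force both rise by 6.68; unemployed unchanged → E = 157.38, U = 11.35, labor force = 168.73 million.
After the second change, unemployed and labor force both rise by 1.64 → E = 157.38, U = 12.99, labor force = 170.37 million.
New unemployment rate = 12.99 / 170.37 = 7.62%.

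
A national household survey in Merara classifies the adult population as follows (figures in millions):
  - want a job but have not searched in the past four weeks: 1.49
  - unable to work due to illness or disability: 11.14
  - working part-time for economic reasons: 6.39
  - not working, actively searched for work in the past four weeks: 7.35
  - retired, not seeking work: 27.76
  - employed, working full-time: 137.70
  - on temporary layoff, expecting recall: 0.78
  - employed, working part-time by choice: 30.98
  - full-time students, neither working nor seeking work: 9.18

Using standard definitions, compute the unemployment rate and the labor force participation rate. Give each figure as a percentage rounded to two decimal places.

Unemployment rate ≈ 4.44%; labor force participation rate ≈ 78.70%.

Employed = 6.39 + 137.70 + 30.98 = 175.07 million (anyone who worked, including part-time for economic reasons, counts as employed).
Unemployed = 7.35 + 0.78 = 8.13 million (jobless and actively searching, or on temporary layoff).
Labor force = 175.07 + 8.13 = 183.20 million.
Not in labor force = 1.49 + 11.14 + 27.76 + 9.18 = 49.57 million (those not working and not actively searching are outside the labor force — including those who want a job but have given up searching).
Civilian working-age population = 183.20 + 49.57 = 232.77 million.
Unemployment rate = 8.13 / 183.20 = 4.44%.
Labor force participation rate = 183.20 / 232.77 = 78.70%.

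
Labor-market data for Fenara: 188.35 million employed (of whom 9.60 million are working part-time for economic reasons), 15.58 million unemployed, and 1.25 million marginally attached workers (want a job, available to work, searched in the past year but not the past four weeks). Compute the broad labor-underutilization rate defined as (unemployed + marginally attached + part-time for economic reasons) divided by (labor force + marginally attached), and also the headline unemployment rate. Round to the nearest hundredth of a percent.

Broad underutilization rate ≈ 12.88%; headline unemployment rate ≈ 7.64%.

Labor force = 188.35 + 15.58 = 203.93 million.
Numerator = 15.58 + 1.25 + 9.60 = 26.43 million.
Denominator = 203.93 + 1.25 = 205.18 million.
Broad rate = 26.43 / 205.18 = 12.88%.
Headline unemployment rate = 15.58 / 203.93 = 7.64%.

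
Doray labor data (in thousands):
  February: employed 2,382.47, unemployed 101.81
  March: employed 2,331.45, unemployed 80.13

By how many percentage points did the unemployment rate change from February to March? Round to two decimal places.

The unemployment rate changed by −0.78 percentage points.

February: labor force = 2,382.47 + 101.81 = 2,484.28; u = 101.81/2,484.28 = 4.10%.
March: labor force = 2,331.45 + 80.13 = 2,411.58; u = 80.13/2,411.58 = 3.32%.
Change = 3.32% − 4.10% = −0.78 pp.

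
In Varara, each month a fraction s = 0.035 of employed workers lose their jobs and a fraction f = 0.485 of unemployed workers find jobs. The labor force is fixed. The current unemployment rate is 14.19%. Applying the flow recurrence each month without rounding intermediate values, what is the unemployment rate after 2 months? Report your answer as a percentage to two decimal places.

With a fixed labor force, u_{t+1} = u_t + s·(1−u_t) − f·u_t = u_t·(1−s−f) + s.
Here 1−s−f = 0.480 and s = 0.035.
u_1 = 0.141900 × 0.480 + 0.035 = 0.103112.
u_2 = 0.103112 × 0.480 + 0.035 = 0.084494.

Unemployment rate after two months ≈ 8.45%.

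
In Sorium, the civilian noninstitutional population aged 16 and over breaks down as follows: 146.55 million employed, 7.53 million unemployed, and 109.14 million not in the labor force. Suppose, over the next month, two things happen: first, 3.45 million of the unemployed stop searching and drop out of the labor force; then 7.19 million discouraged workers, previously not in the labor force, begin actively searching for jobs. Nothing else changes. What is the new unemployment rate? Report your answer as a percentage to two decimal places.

New unemployment rate ≈ 7.14%.

Initially, labor force = 146.55 + 7.53 = 154.08 million, so u = 7.53/154.08 = 4.89%.
After the first change, unemployed and labor force both fall by 3.45 → E = 146.55, U = 4.08, labor force = 150.63 million.
After the second change, unemployed and labor force both rise by 7.19 → E = 146.55, U = 11.27, labor force = 157.82 million.
New unemployment rate = 11.27 / 157.82 = 7.14%.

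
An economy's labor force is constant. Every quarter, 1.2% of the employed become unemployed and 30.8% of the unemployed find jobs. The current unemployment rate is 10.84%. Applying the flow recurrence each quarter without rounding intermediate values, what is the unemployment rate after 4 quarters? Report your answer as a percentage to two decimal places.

Unemployment rate after four quarters ≈ 5.27%.

With a fixed labor force, u_{t+1} = u_t + s·(1−u_t) − f·u_t = u_t·(1−s−f) + s.
Here 1−s−f = 0.680 and s = 0.012.
u_1 = 0.108400 × 0.680 + 0.012 = 0.085712.
u_2 = 0.085712 × 0.680 + 0.012 = 0.070284.
u_3 = 0.070284 × 0.680 + 0.012 = 0.059793.
u_4 = 0.059793 × 0.680 + 0.012 = 0.052659.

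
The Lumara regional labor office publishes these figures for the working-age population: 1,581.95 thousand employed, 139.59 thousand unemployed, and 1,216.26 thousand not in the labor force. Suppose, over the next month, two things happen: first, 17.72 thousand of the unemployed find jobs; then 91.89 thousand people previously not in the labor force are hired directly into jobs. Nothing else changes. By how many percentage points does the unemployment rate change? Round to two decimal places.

The unemployment rate changes by −1.39 percentage points.

Initially, labor force = 1,581.95 + 139.59 = 1,721.54 thousand, so u = 139.59/1,721.54 = 8.11%.
After the first change, unemployed falls and employed rises by 17.72; labor force unchanged → E = 1,599.67, U = 121.87, labor force = 1,721.54 thousand.
After the second change, employed and labor force both rise by 91.89; unemployed unchanged → E = 1,691.56, U = 121.87, labor force = 1,813.43 thousand.
New unemployment rate = 121.87 / 1,813.43 = 6.72%.
Change = 6.72% − 8.11% = −1.39 percentage points.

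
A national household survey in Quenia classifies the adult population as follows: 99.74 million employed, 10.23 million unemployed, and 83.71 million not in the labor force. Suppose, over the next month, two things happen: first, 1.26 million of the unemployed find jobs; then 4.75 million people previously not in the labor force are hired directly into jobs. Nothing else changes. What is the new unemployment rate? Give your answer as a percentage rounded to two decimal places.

New unemployment rate ≈ 7.82%.

Initially, labor force = 99.74 + 10.23 = 109.97 million, so u = 10.23/109.97 = 9.30%.
After the first change, unemployed falls and employed rises by 1.26; labor force unchanged → E = 101.00, U = 8.97, labor force = 109.97 million.
After the second change, employed and labor force both rise by 4.75; unemployed unchanged → E = 105.75, U = 8.97, labor force = 114.72 million.
New unemployment rate = 8.97 / 114.72 = 7.82%.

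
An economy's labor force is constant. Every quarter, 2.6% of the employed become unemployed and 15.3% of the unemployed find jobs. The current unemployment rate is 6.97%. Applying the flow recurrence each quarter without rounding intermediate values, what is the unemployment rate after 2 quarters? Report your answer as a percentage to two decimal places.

Unemployment rate after two quarters ≈ 9.43%.

With a fixed labor force, u_{t+1} = u_t + s·(1−u_t) − f·u_t = u_t·(1−s−f) + s.
Here 1−s−f = 0.821 and s = 0.026.
u_1 = 0.069700 × 0.821 + 0.026 = 0.083224.
u_2 = 0.083224 × 0.821 + 0.026 = 0.094327.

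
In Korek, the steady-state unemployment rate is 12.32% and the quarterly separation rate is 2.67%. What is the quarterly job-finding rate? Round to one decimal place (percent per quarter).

From u* = s/(s+f): f = s·(1−u)/u.
f = 2.67 × (1 − 0.1232) / 0.1232 = 2.3411 / 0.1232 ≈ 19.0% per quarter.

Job-finding rate ≈ 19.0% per quarter.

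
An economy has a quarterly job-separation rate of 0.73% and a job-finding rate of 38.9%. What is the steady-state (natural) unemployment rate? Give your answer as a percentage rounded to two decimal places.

Steady-state unemployment rate ≈ 1.84%.

At steady state the flows balance: s·E = f·U, so U/(E+U) = s/(s+f).
u* = 0.73 / (0.73 + 38.9) = 0.73 / 39.63 = 1.84%.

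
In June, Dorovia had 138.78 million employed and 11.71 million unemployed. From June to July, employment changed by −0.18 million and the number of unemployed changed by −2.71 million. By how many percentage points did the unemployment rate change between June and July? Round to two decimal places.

The unemployment rate changed by −1.68 percentage points.

June: labor force = 138.78 + 11.71 = 150.49; u = 11.71/150.49 = 7.78%.
July: labor force = 138.60 + 9.00 = 147.60; u = 9.00/147.60 = 6.10%.
Change = 6.10% − 7.78% = −1.68 pp.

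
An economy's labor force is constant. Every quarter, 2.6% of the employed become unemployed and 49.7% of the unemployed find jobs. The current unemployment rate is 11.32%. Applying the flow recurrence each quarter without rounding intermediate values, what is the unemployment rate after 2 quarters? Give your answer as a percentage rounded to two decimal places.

Unemployment rate after two quarters ≈ 6.42%.

With a fixed labor force, u_{t+1} = u_t + s·(1−u_t) − f·u_t = u_t·(1−s−f) + s.
Here 1−s−f = 0.477 and s = 0.026.
u_1 = 0.113200 × 0.477 + 0.026 = 0.079996.
u_2 = 0.079996 × 0.477 + 0.026 = 0.064158.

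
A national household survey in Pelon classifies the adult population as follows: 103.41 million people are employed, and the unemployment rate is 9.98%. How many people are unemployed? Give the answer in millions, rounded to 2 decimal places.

Let U be the number unemployed. The labor force is E + U, and U/(E+U) = 0.0998.
So U = 0.0998 × 103.41 / (1 − 0.0998) = 10.3203 / 0.9002 ≈ 11.46 million.

About 11.46 million are unemployed.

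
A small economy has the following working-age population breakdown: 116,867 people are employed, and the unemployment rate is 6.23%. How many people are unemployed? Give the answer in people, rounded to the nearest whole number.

Let U be the number unemployed. The labor force is E + U, and U/(E+U) = 0.0623.
So U = 0.0623 × 116,867 / (1 − 0.0623) = 7280.81 / 0.9377 ≈ 7,765.

About 7,765 are unemployed.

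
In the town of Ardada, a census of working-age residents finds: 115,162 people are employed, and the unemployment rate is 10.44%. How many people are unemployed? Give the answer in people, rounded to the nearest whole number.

About 13,424 are unemployed.

Let U be the number unemployed. The labor force is E + U, and U/(E+U) = 0.1044.
So U = 0.1044 × 115,162 / (1 − 0.1044) = 12022.91 / 0.8956 ≈ 13,424.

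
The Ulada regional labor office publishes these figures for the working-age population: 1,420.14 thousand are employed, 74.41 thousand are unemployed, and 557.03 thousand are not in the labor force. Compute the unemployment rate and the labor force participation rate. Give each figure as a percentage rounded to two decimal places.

Labor force = employed + unemployed = 1,420.14 + 74.41 = 1,494.55 thousand.
Working-age population = 1,494.55 + 557.03 = 2,051.58 thousand.
Unemployment rate = 74.41 / 1,494.55 = 4.98%.
Labor force participation rate = 1,494.55 / 2,051.58 = 72.85%.

Unemployment rate ≈ 4.98%; labor force participation rate ≈ 72.85%.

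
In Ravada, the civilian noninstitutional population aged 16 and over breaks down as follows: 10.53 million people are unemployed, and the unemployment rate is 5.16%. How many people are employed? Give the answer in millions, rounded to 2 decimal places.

Labor force = U / u = 10.53 / 0.0516 ≈ 204.07 million.
Employed = labor force − unemployed = 204.07 − 10.53 = 193.54 million.

About 193.54 million are employed.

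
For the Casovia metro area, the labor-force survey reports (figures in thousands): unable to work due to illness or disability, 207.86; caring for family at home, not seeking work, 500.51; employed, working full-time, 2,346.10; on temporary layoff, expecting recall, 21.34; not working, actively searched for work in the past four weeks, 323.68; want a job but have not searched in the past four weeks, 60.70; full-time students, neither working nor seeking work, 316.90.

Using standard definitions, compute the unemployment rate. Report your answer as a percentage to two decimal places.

Employed = 2,346.10 thousand.
Unemployed = 21.34 + 323.68 = 345.02 thousand (jobless and actively searching, or on temporary layoff).
Labor force = 2,346.10 + 345.02 = 2,691.12 thousand.
Unemployment rate = 345.02 / 2,691.12 = 12.82%.

Unemployment rate ≈ 12.82%.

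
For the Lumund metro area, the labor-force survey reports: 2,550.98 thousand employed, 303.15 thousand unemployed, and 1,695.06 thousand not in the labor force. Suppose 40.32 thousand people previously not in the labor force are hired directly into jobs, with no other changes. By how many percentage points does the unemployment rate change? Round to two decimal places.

Initially, labor force = 2,550.98 + 303.15 = 2,854.13 thousand, so u = 303.15/2,854.13 = 10.62%.
After the change, employed and labor force both rise by 40.32; unemployed unchanged → E = 2,591.30, U = 303.15, labor force = 2,894.45 thousand.
New unemployment rate = 303.15 / 2,894.45 = 10.47%.
Change = 10.47% − 10.62% = −0.15 percentage points.

The unemployment rate changes by −0.15 percentage points.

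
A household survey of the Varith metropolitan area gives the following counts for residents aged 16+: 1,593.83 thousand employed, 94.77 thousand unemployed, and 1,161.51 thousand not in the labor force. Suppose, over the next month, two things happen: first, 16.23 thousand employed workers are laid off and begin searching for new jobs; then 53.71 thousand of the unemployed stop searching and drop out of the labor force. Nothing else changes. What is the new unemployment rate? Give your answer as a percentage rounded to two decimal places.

Initially, labor force = 1,593.83 + 94.77 = 1,688.60 thousand, so u = 94.77/1,688.60 = 5.61%.
After the first change, employed falls and unemployed rises by 16.23; labor force unchanged → E = 1,577.60, U = 111.00, labor force = 1,688.60 thousand.
After the second change, unemployed and labor force both fall by 53.71 → E = 1,577.60, U = 57.29, labor force = 1,634.89 thousand.
New unemployment rate = 57.29 / 1,634.89 = 3.50%.

New unemployment rate ≈ 3.50%.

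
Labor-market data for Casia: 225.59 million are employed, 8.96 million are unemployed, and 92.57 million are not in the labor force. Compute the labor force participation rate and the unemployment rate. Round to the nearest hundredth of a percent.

Labor force participation rate ≈ 71.70%; unemployment rate ≈ 3.82%.

Labor force = employed + unemployed = 225.59 + 8.96 = 234.55 million.
Working-age population = 234.55 + 92.57 = 327.12 million.
Unemployment rate = 8.96 / 234.55 = 3.82%.
Labor force participation rate = 234.55 / 327.12 = 71.70%.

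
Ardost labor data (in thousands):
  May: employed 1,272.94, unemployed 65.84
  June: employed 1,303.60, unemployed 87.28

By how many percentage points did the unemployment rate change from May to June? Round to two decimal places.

May: labor force = 1,272.94 + 65.84 = 1,338.78; u = 65.84/1,338.78 = 4.92%.
June: labor force = 1,303.60 + 87.28 = 1,390.88; u = 87.28/1,390.88 = 6.28%.
Change = 6.28% − 4.92% = +1.36 pp.

The unemployment rate changed by +1.36 percentage points.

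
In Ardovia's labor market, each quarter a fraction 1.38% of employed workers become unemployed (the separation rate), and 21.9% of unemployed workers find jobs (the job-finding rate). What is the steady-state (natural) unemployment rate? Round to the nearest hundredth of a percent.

Steady-state unemployment rate ≈ 5.93%.

At steady state the flows balance: s·E = f·U, so U/(E+U) = s/(s+f).
u* = 1.38 / (1.38 + 21.9) = 1.38 / 23.28 = 5.93%.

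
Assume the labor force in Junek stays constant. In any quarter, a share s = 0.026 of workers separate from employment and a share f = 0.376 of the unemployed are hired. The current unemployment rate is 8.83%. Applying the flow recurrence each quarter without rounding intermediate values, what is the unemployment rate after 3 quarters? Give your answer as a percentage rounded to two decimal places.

With a fixed labor force, u_{t+1} = u_t + s·(1−u_t) − f·u_t = u_t·(1−s−f) + s.
Here 1−s−f = 0.598 and s = 0.026.
u_1 = 0.088300 × 0.598 + 0.026 = 0.078803.
u_2 = 0.078803 × 0.598 + 0.026 = 0.073124.
u_3 = 0.073124 × 0.598 + 0.026 = 0.069728.

Unemployment rate after three quarters ≈ 6.97%.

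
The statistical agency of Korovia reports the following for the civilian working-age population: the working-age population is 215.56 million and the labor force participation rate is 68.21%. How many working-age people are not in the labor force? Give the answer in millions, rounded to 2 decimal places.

Share not in the labor force = 1 − 0.6821 = 0.3179.
Not in labor force = 0.3179 × 215.56 ≈ 68.53 million.

About 68.53 million are not in the labor force.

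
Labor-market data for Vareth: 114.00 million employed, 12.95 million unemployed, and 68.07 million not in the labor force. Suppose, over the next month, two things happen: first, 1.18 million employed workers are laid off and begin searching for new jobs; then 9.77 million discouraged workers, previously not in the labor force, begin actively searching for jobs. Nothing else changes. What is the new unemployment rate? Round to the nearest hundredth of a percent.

Initially, labor force = 114.00 + 12.95 = 126.95 million, so u = 12.95/126.95 = 10.20%.
After the first change, employed falls and unemployed rises by 1.18; labor force unchanged → E = 112.82, U = 14.13, labor force = 126.95 million.
After the second change, unemployed and labor force both rise by 9.77 → E = 112.82, U = 23.90, labor force = 136.72 million.
New unemployment rate = 23.90 / 136.72 = 17.48%.

New unemployment rate ≈ 17.48%.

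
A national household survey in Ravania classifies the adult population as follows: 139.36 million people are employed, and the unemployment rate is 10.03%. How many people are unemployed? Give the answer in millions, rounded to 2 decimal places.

About 15.54 million are unemployed.

Let U be the number unemployed. The labor force is E + U, and U/(E+U) = 0.1003.
So U = 0.1003 × 139.36 / (1 − 0.1003) = 13.9778 / 0.8997 ≈ 15.54 million.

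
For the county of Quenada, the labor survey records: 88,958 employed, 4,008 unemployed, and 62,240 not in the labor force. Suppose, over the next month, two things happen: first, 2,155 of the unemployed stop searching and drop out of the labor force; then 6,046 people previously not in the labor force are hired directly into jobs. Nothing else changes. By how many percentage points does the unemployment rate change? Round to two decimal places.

The unemployment rate changes by −2.40 percentage points.

Initially, labor force = 88,958 + 4,008 = 92,966, so u = 4,008/92,966 = 4.31%.
After the first change, unemployed and labor force both fall by 2,155 → E = 88,958, U = 1,853, labor force = 90,811.
After the second change, employed and labor force both rise by 6,046; unemployed unchanged → E = 95,004, U = 1,853, labor force = 96,857.
New unemployment rate = 1,853 / 96,857 = 1.91%.
Change = 1.91% − 4.31% = −2.40 percentage points.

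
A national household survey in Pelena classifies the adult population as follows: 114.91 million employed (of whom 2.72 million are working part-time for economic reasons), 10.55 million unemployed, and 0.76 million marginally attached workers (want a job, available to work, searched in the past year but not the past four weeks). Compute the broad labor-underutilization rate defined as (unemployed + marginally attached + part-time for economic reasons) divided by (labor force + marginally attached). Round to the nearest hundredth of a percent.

Labor force = 114.91 + 10.55 = 125.46 million.
Numerator = 10.55 + 0.76 + 2.72 = 14.03 million.
Denominator = 125.46 + 0.76 = 126.22 million.
Broad rate = 14.03 / 126.22 = 11.12%.

Broad underutilization rate ≈ 11.12%.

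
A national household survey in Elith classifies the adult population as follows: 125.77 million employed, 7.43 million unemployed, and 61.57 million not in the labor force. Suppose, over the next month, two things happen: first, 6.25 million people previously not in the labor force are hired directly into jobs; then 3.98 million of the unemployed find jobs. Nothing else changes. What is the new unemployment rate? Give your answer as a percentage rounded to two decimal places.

Initially, labor force = 125.77 + 7.43 = 133.20 million, so u = 7.43/133.20 = 5.58%.
After the first change, employed and labor force both rise by 6.25; unemployed unchanged → E = 132.02, U = 7.43, labor force = 139.45 million.
After the second change, unemployed falls and employed rises by 3.98; labor force unchanged → E = 136.00, U = 3.45, labor force = 139.45 million.
New unemployment rate = 3.45 / 139.45 = 2.47%.

New unemployment rate ≈ 2.47%.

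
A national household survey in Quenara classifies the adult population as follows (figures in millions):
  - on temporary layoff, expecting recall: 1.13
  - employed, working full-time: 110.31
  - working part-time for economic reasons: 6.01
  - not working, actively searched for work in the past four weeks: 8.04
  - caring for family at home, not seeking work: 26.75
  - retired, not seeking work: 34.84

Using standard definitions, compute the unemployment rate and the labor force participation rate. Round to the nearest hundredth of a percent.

Unemployment rate ≈ 7.31%; labor force participation rate ≈ 67.08%.

Employed = 110.31 + 6.01 = 116.32 million (anyone who worked, including part-time for economic reasons, counts as employed).
Unemployed = 1.13 + 8.04 = 9.17 million (jobless and actively searching, or on temporary layoff).
Labor force = 116.32 + 9.17 = 125.49 million.
Not in labor force = 26.75 + 34.84 = 61.59 million (those not working and not actively searching are outside the labor force).
Civilian working-age population = 125.49 + 61.59 = 187.08 million.
Unemployment rate = 9.17 / 125.49 = 7.31%.
Labor force participation rate = 125.49 / 187.08 = 67.08%.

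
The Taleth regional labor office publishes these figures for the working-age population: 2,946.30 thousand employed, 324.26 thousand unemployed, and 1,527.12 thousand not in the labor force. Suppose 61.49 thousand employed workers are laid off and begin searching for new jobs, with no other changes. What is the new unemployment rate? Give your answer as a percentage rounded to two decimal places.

Initially, labor force = 2,946.30 + 324.26 = 3,270.56 thousand, so u = 324.26/3,270.56 = 9.91%.
After the change, employed falls and unemployed rises by 61.49; labor force unchanged → E = 2,884.81, U = 385.75, labor force = 3,270.56 thousand.
New unemployment rate = 385.75 / 3,270.56 = 11.79%.

New unemployment rate ≈ 11.79%.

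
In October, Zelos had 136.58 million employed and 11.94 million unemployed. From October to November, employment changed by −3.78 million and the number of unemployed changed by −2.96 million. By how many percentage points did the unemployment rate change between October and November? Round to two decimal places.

The unemployment rate changed by −1.71 percentage points.

October: labor force = 136.58 + 11.94 = 148.52; u = 11.94/148.52 = 8.04%.
November: labor force = 132.80 + 8.98 = 141.78; u = 8.98/141.78 = 6.33%.
Change = 6.33% − 8.04% = −1.71 pp.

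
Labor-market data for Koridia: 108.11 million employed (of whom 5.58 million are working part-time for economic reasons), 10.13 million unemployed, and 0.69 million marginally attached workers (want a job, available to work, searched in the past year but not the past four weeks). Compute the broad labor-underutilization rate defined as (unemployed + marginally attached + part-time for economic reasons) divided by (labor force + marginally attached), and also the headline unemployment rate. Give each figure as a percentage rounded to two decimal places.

Broad underutilization rate ≈ 13.79%; headline unemployment rate ≈ 8.57%.

Labor force = 108.11 + 10.13 = 118.24 million.
Numerator = 10.13 + 0.69 + 5.58 = 16.40 million.
Denominator = 118.24 + 0.69 = 118.93 million.
Broad rate = 16.40 / 118.93 = 13.79%.
Headline unemployment rate = 10.13 / 118.24 = 8.57%.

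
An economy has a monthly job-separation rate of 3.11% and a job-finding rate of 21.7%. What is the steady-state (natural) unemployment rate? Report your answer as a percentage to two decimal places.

Steady-state unemployment rate ≈ 12.54%.

At steady state the flows balance: s·E = f·U, so U/(E+U) = s/(s+f).
u* = 3.11 / (3.11 + 21.7) = 3.11 / 24.81 = 12.54%.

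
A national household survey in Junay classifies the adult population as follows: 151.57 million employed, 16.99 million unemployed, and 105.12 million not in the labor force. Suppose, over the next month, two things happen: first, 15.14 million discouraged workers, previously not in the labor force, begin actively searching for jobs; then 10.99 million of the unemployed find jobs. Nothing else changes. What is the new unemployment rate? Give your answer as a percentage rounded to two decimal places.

Initially, labor force = 151.57 + 16.99 = 168.56 million, so u = 16.99/168.56 = 10.08%.
After the first change, unemployed and labor force both rise by 15.14 → E = 151.57, U = 32.13, labor force = 183.70 million.
After the second change, unemployed falls and employed rises by 10.99; labor force unchanged → E = 162.56, U = 21.14, labor force = 183.70 million.
New unemployment rate = 21.14 / 183.70 = 11.51%.

New unemployment rate ≈ 11.51%.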